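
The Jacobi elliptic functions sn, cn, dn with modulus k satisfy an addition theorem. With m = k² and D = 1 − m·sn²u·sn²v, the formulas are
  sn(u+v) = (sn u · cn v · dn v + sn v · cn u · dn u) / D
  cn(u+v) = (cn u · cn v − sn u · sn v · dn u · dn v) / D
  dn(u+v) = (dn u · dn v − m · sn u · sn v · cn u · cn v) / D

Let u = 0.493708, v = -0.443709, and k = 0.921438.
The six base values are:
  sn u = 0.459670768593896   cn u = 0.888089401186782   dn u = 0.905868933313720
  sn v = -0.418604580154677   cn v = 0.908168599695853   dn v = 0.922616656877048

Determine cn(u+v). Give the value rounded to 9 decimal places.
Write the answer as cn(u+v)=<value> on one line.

m = k² = 0.849047987844
D = 1 − m·sn²u·sn²v = 0.9685635162828667
cn(u+v) = (cn u·cn v − sn u·sn v·dn u·dn v)/D = 0.9673539680307682/0.9685635162828667 = 0.998751193667979

cn(u+v)=0.998751194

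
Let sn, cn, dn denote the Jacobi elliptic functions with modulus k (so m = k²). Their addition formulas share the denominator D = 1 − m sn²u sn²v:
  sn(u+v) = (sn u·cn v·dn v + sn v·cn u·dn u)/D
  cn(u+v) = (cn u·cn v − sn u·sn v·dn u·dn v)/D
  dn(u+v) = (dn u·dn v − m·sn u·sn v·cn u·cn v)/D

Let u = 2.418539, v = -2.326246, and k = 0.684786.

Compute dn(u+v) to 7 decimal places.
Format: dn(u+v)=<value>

sn u = 0.9042175165539768, cn u = -0.4270722219449056, dn u = 0.7852368670490624
sn v = -0.9325008257292124, cn v = -0.3611678418884177, dn v = 0.7695691282299315
m = k² = 0.468931865796
D = 1 − m·sn²u·sn²v = 0.6666088801883546
dn(u+v) = (dn u·dn v − m·sn u·sn v·cn u·cn v)/D = 0.6652817554576025/0.6666088801883546 = 0.9980091403367188

dn(u+v)=0.9980091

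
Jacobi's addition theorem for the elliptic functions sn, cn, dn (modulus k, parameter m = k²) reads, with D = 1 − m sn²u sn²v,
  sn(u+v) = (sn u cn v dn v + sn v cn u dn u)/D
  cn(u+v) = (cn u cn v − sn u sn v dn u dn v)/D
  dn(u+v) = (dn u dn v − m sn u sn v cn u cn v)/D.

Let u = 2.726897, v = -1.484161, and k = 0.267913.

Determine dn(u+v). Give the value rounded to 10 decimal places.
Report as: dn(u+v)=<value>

sn u = 0.4548933439608258, cn u = -0.8905459256097564, dn u = 0.9925458450382792
sn v = -0.993757229826331, cn v = 0.1115641885548259, dn v = 0.9639066378176531
m = k² = 0.071777375569
D = 1 − m·sn²u·sn²v = 0.9853321202120637
dn(u+v) = (dn u·dn v − m·sn u·sn v·cn u·cn v)/D = 0.9534977988924263/0.9853321202120637 = 0.9676917856765027

dn(u+v)=0.9676917857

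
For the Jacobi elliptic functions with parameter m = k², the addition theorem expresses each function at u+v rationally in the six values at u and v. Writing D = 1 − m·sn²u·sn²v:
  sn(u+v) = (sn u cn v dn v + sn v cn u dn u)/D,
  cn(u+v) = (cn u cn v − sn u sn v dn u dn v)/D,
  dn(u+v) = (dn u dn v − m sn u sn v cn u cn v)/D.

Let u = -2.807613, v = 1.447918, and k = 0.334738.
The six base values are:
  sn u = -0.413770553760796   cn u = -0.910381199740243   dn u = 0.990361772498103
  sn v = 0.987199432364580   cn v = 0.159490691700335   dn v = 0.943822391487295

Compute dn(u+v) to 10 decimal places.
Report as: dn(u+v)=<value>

dn(u+v)=0.9457615963

m = k² = 0.112049528644
D = 1 − m·sn²u·sn²v = 0.9813044180160539
dn(u+v) = (dn u·dn v − m·sn u·sn v·cn u·cn v)/D = 0.9280800328359862/0.9813044180160539 = 0.9457615962968212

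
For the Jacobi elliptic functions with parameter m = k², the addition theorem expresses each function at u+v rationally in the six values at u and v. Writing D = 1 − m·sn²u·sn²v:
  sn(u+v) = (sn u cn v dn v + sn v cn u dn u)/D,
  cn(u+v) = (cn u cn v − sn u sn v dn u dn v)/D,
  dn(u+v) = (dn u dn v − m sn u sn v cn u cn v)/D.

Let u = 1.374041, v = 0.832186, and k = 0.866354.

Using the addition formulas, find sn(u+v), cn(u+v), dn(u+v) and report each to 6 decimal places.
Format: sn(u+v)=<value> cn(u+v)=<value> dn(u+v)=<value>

sn u = 0.9126680891010546, cn u = 0.4087015526476862, dn u = 0.6122120158730594
sn v = 0.6963026256416579, cn v = 0.717748321854209, dn v = 0.7975562643953078
m = k² = 0.750569253316
D = 1 − m·sn²u·sn²v = 0.6968814133097184
sn(u+v) = (sn u·cn v·dn v + sn v·cn u·dn u)/D = 0.6966752569756688/0.6968814133097184 = 0.9997041730054608
cn(u+v) = (cn u·cn v − sn u·sn v·dn u·dn v)/D = -0.01694964702984798/0.6968814133097184 = -0.02432213961533074
dn(u+v) = (dn u·dn v − m·sn u·sn v·cn u·cn v)/D = 0.3483534171025663/0.6968814133097184 = 0.4998747426023629

sn(u+v)=0.999704 cn(u+v)=-0.024322 dn(u+v)=0.499875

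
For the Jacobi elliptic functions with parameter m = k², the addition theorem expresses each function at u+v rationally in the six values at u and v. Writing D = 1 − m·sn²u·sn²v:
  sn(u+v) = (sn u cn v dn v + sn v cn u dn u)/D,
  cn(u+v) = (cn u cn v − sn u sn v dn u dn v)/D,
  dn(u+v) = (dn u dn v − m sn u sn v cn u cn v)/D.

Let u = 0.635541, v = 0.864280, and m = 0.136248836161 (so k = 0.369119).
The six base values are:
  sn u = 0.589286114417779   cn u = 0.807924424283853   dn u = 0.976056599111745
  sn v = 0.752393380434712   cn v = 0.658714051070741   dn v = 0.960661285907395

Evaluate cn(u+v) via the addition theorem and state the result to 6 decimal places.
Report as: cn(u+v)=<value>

m = k² = 0.136248836161
D = 1 − m·sn²u·sn²v = 0.9732160177392217
cn(u+v) = (cn u·cn v − sn u·sn v·dn u·dn v)/D = 0.1164562887063878/0.9732160177392217 = 0.11966129470096

cn(u+v)=0.119661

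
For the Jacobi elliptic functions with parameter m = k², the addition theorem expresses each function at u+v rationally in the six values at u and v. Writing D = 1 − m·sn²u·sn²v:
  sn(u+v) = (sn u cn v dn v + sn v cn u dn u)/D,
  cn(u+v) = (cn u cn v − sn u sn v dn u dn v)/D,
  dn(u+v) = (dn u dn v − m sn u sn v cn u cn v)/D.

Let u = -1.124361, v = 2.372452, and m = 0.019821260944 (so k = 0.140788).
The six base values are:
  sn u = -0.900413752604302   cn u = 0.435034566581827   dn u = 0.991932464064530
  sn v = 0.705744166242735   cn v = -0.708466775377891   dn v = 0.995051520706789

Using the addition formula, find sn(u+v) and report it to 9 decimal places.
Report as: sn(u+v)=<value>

m = k² = 0.019821260944
D = 1 − m·sn²u·sn²v = 0.9919959441180835
sn(u+v) = (sn u·cn v·dn v + sn v·cn u·dn u)/D = 0.9393027149412301/0.9919959441180835 = 0.9468816082471997

sn(u+v)=0.946881608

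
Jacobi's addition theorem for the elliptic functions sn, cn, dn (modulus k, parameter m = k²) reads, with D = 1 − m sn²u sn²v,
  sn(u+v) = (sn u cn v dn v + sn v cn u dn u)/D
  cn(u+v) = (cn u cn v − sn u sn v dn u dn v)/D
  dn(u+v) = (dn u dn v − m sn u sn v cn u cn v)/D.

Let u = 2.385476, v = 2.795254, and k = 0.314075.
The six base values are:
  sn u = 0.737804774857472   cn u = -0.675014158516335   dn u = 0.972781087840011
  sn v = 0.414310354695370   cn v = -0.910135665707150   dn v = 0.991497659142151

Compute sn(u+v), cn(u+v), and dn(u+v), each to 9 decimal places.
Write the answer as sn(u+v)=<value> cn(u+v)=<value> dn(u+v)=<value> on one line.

m = k² = 0.098643105625
D = 1 − m·sn²u·sn²v = 0.9907827528000095
sn(u+v) = (sn u·cn v·dn v + sn v·cn u·dn u)/D = -0.9378462659910884/0.9907827528000095 = -0.9465710453080461
cn(u+v) = (cn u·cn v − sn u·sn v·dn u·dn v)/D = 0.3195228389529259/0.9907827528000095 = 0.3224953583920752
dn(u+v) = (dn u·dn v − m·sn u·sn v·cn u·cn v)/D = 0.9459853938904371/0.9907827528000095 = 0.9547858914752275

sn(u+v)=-0.946571045 cn(u+v)=0.322495358 dn(u+v)=0.954785891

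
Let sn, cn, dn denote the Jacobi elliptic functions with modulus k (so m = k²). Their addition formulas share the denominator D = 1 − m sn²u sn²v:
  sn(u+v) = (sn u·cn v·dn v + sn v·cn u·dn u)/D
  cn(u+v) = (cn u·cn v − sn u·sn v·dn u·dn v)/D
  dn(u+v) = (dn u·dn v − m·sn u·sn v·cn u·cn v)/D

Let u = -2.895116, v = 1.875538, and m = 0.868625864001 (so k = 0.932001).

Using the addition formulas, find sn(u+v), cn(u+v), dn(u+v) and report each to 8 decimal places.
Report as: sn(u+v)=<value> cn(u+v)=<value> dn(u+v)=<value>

sn u = -0.9862865538127771, cn u = -0.1650419151855548, dn u = 0.3937441955320856
sn v = 0.9762449465119385, cn v = 0.2166698050257635, dn v = 0.4149126123845519
m = k² = 0.868625864001
D = 1 − m·sn²u·sn²v = 0.19470207700965
sn(u+v) = (sn u·cn v·dn v + sn v·cn u·dn u)/D = -0.1521067999451986/0.19470207700965 = -0.7812284402988663
cn(u+v) = (cn u·cn v − sn u·sn v·dn u·dn v)/D = 0.1215418454784318/0.19470207700965 = 0.6242452435286958
dn(u+v) = (dn u·dn v − m·sn u·sn v·cn u·cn v)/D = 0.1334614367038919/0.19470207700965 = 0.6854648843693496

sn(u+v)=-0.78122844 cn(u+v)=0.62424524 dn(u+v)=0.68546488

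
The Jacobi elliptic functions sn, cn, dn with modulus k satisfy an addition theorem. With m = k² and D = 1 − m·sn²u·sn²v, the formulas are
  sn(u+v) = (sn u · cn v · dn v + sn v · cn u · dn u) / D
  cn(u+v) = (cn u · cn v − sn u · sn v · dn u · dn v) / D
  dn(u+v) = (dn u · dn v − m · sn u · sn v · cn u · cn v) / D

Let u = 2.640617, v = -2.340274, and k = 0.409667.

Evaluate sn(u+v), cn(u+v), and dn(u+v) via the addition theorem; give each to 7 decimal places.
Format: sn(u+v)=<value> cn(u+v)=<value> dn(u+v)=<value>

sn(u+v)=0.2951373 cn(u+v)=0.9554548 dn(u+v)=0.9926637

sn u = 0.5971548503510978, cn u = -0.8021259780746151, dn u = 0.9696153334341415
sn v = -0.8000836871210013, cn v = -0.5998884009570977, dn v = 0.9447582835388708
m = k² = 0.167827050889
D = 1 − m·sn²u·sn²v = 0.961690478915259
sn(u+v) = (sn u·cn v·dn v + sn v·cn u·dn u)/D = 0.2838307717547384/0.961690478915259 = 0.2951373419802243
cn(u+v) = (cn u·cn v − sn u·sn v·dn u·dn v)/D = 0.9188518216999788/0.961690478915259 = 0.9554548390001739
dn(u+v) = (dn u·dn v − m·sn u·sn v·cn u·cn v)/D = 0.9546352421869913/0.961690478915259 = 0.9926637136553274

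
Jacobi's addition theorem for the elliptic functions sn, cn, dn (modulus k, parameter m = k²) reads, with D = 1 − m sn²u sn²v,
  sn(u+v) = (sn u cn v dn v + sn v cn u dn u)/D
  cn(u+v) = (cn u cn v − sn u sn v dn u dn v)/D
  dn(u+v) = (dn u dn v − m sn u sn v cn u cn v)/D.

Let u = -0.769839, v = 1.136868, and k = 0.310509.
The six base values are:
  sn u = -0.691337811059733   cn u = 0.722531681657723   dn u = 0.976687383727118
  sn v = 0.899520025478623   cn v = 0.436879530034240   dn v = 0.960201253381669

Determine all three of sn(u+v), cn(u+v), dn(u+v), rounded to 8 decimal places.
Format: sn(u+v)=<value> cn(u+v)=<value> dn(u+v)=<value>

m = k² = 0.096415839081
D = 1 − m·sn²u·sn²v = 0.962713580787067
sn(u+v) = (sn u·cn v·dn v + sn v·cn u·dn u)/D = 0.3447692386798178/0.962713580787067 = 0.3581223383157756
cn(u+v) = (cn u·cn v − sn u·sn v·dn u·dn v)/D = 0.8988612855674647/0.962713580787067 = 0.9336746707495289
dn(u+v) = (dn u·dn v − m·sn u·sn v·cn u·cn v)/D = 0.9567428547383968/0.962713580787067 = 0.9937980244926131

sn(u+v)=0.35812234 cn(u+v)=0.93367467 dn(u+v)=0.99379802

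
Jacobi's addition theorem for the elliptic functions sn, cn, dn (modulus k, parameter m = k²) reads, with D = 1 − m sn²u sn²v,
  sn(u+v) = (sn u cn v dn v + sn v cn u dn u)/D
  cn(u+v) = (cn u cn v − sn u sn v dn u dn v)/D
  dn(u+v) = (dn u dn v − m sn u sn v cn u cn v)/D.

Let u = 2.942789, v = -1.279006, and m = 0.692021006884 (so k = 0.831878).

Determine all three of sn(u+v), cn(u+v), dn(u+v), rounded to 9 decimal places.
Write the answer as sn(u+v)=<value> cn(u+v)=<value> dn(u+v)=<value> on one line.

sn(u+v)=0.974558819 cn(u+v)=0.224131898 dn(u+v)=0.585442348

sn u = 0.8627259365951605, cn u = -0.5056717891340223, dn u = 0.6963702347322041
sn v = -0.8934502428599175, cn v = 0.4491621795449328, dn v = 0.6690231104752495
m = k² = 0.692021006884
D = 1 − m·sn²u·sn²v = 0.5888448544163467
sn(u+v) = (sn u·cn v·dn v + sn v·cn u·dn u)/D = 0.573863946038281/0.5888448544163467 = 0.9745588192446473
cn(u+v) = (cn u·cn v − sn u·sn v·dn u·dn v)/D = 0.1319789150204735/0.5888448544163467 = 0.2241318982931232
dn(u+v) = (dn u·dn v − m·sn u·sn v·cn u·cn v)/D = 0.3447347142714714/0.5888448544163467 = 0.5854423481600544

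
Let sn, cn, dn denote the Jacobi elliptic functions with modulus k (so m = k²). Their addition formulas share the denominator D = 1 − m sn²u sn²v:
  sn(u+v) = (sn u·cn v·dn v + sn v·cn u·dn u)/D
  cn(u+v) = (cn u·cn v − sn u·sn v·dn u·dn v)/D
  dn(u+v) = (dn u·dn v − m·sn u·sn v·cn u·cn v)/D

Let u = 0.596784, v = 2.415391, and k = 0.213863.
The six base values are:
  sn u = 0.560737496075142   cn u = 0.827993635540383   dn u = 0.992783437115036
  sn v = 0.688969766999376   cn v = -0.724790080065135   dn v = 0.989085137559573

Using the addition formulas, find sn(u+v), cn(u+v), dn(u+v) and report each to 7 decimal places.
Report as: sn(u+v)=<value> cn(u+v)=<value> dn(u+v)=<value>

m = k² = 0.045737382769
D = 1 − m·sn²u·sn²v = 0.9931736141085646
sn(u+v) = (sn u·cn v·dn v + sn v·cn u·dn u)/D = 0.1643648137537982/0.9931736141085646 = 0.1654945433697671
cn(u+v) = (cn u·cn v − sn u·sn v·dn u·dn v)/D = -0.9794784508916708/0.9931736141085646 = -0.9862107057393122
dn(u+v) = (dn u·dn v − m·sn u·sn v·cn u·cn v)/D = 0.9925513569291725/0.9931736141085646 = 0.9993734658567721

sn(u+v)=0.1654945 cn(u+v)=-0.9862107 dn(u+v)=0.9993735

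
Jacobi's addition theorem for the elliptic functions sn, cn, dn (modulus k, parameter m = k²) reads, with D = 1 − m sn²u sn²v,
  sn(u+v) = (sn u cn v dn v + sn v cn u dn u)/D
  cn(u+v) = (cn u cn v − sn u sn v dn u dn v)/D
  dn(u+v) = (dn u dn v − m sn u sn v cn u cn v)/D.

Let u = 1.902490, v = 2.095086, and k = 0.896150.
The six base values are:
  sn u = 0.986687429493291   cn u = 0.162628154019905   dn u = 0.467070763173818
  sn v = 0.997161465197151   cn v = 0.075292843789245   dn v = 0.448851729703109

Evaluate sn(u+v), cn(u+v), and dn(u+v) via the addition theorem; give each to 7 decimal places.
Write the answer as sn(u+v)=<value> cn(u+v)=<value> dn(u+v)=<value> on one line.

sn(u+v)=0.4900937 cn(u+v)=-0.8716698 dn(u+v)=0.8983906

m = k² = 0.8030848225
D = 1 − m·sn²u·sn²v = 0.2225873861991979
sn(u+v) = (sn u·cn v·dn v + sn v·cn u·dn u)/D = 0.1090886647018359/0.2225873861991979 = 0.4900936506986533
cn(u+v) = (cn u·cn v − sn u·sn v·dn u·dn v)/D = -0.1940226990033931/0.2225873861991979 = -0.8716697846919247
dn(u+v) = (dn u·dn v − m·sn u·sn v·cn u·cn v)/D = 0.1999704094490796/0.2225873861991979 = 0.8983905730854043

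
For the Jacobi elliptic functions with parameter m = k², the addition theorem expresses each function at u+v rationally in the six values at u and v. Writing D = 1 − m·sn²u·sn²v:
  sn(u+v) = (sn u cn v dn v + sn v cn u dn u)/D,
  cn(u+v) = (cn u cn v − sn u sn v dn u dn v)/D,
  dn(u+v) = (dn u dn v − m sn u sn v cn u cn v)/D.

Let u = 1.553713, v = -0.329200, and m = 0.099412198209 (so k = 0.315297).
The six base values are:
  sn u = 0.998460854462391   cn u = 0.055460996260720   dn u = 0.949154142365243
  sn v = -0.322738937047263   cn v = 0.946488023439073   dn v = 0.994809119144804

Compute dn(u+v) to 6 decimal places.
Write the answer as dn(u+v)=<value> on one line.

dn(u+v)=0.955775

m = k² = 0.099412198209
D = 1 − m·sn²u·sn²v = 0.9896770341425361
dn(u+v) = (dn u·dn v − m·sn u·sn v·cn u·cn v)/D = 0.9459088047202321/0.9896770341425361 = 0.9557752398890158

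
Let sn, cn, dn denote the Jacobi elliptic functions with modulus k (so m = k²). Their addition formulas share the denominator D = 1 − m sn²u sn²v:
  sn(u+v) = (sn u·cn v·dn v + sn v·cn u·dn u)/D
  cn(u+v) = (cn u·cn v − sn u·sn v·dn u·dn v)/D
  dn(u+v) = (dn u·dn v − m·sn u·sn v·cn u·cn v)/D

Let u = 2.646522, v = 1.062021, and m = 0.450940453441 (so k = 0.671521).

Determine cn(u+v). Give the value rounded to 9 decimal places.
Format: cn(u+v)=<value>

cn(u+v)=-0.996857334

sn u = 0.798213106114728, cn u = -0.6023751631887539, dn u = 0.8442072745076957
sn v = 0.8363704963531205, cn v = 0.5481645672879951, dn v = 0.8273814808863681
m = k² = 0.450940453441
D = 1 − m·sn²u·sn²v = 0.7990193185113889
cn(u+v) = (cn u·cn v − sn u·sn v·dn u·dn v)/D = -0.7965082680368599/0.7990193185113889 = -0.9968573344644443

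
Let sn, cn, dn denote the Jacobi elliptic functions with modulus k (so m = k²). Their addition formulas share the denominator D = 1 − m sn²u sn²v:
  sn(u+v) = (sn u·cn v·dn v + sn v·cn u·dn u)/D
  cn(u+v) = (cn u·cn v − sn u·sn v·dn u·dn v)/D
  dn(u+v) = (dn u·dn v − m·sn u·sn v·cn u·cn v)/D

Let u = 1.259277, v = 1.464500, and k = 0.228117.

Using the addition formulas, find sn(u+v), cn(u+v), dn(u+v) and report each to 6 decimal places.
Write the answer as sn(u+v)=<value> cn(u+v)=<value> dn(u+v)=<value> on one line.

sn u = 0.9479343742314899, cn u = 0.3184657315165222, dn u = 0.9763402510942436
sn v = 0.992320409644098, cn v = 0.1236939958274839, dn v = 0.9740425127544911
m = k² = 0.052037365689
D = 1 − m·sn²u·sn²v = 0.9539557190996109
sn(u+v) = (sn u·cn v·dn v + sn v·cn u·dn u)/D = 0.4227532669972286/0.9539557190996109 = 0.4431581660794941
cn(u+v) = (cn u·cn v − sn u·sn v·dn u·dn v)/D = -0.8551673457552187/0.9539557190996109 = -0.8964434392849666
dn(u+v) = (dn u·dn v − m·sn u·sn v·cn u·cn v)/D = 0.9490686904051928/0.9539557190996109 = 0.9948770906274028

sn(u+v)=0.443158 cn(u+v)=-0.896443 dn(u+v)=0.994877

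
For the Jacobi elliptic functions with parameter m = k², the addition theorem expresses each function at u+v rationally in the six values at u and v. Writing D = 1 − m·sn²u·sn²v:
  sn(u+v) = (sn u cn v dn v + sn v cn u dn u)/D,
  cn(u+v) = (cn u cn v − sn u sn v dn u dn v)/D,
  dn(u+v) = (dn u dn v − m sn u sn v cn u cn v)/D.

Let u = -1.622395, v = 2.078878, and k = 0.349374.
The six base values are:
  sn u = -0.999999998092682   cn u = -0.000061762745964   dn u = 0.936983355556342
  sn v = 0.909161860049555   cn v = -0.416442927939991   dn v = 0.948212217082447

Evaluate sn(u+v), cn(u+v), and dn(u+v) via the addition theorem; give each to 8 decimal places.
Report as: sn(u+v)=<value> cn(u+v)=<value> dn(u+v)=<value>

sn(u+v)=0.43912895 cn(u+v)=0.89842404 dn(u+v)=0.98816103

m = k² = 0.122062191876
D = 1 − m·sn²u·sn²v = 0.8991064090092812
sn(u+v) = (sn u·cn v·dn v + sn v·cn u·dn u)/D = 0.3948236574357308/0.8991064090092812 = 0.4391289545703317
cn(u+v) = (cn u·cn v − sn u·sn v·dn u·dn v)/D = 0.8077788151781635/0.8991064090092812 = 0.8984240431210462
dn(u+v) = (dn u·dn v − m·sn u·sn v·cn u·cn v)/D = 0.888461919273254/0.8991064090092812 = 0.9881610345234261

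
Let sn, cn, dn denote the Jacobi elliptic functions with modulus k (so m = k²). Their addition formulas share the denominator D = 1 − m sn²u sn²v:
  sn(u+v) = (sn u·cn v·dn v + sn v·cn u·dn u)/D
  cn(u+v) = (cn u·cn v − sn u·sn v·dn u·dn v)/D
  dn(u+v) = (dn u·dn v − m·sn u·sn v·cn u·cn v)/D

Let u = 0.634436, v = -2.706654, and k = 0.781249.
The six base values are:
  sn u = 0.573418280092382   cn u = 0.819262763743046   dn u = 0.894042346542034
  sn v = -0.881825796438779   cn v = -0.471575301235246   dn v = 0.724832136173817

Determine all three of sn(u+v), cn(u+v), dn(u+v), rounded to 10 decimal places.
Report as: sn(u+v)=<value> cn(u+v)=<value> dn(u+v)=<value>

sn(u+v)=-0.9975811086 cn(u+v)=-0.0695120974 dn(u+v)=0.6265773452

m = k² = 0.610350000001
D = 1 − m·sn²u·sn²v = 0.8439414328867475
sn(u+v) = (sn u·cn v·dn v + sn v·cn u·dn u)/D = -0.8419000302483579/0.8439414328867475 = -0.9975811086423298
cn(u+v) = (cn u·cn v − sn u·sn v·dn u·dn v)/D = -0.0586641390523246/0.8439414328867475 = -0.069512097363985
dn(u+v) = (dn u·dn v − m·sn u·sn v·cn u·cn v)/D = 0.5287945825103241/0.8439414328867475 = 0.6265773451856174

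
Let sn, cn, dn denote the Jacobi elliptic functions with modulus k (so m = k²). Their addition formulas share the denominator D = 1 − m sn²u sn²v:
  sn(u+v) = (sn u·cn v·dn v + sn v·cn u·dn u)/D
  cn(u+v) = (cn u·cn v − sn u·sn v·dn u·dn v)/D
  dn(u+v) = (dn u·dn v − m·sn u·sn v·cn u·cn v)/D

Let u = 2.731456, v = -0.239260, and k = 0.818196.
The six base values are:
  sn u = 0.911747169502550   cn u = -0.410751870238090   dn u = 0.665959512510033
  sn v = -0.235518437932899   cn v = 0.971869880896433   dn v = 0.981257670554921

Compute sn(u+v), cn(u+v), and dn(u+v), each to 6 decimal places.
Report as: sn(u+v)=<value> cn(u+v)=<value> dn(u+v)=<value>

sn(u+v)=0.963663 cn(u+v)=-0.267119 dn(u+v)=0.615079

m = k² = 0.669444694416
D = 1 − m·sn²u·sn²v = 0.969131652839982
sn(u+v) = (sn u·cn v·dn v + sn v·cn u·dn u)/D = 0.9339167248967641/0.969131652839982 = 0.9636634219509571
cn(u+v) = (cn u·cn v − sn u·sn v·dn u·dn v)/D = -0.2588739297311671/0.969131652839982 = -0.2671194661453402
dn(u+v) = (dn u·dn v − m·sn u·sn v·cn u·cn v)/D = 0.5960924403630732/0.969131652839982 = 0.6150789096778132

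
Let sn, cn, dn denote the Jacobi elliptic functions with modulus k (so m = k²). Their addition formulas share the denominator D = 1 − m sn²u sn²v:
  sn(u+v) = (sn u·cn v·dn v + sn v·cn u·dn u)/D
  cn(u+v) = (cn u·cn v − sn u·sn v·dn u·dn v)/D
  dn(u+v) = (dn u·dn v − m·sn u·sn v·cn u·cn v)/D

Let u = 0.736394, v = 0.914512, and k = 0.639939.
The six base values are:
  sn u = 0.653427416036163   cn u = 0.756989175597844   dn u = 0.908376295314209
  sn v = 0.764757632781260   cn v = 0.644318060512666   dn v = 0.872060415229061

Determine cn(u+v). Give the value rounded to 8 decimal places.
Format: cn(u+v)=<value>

m = k² = 0.409521923721
D = 1 − m·sn²u·sn²v = 0.8977367709687524
cn(u+v) = (cn u·cn v − sn u·sn v·dn u·dn v)/D = 0.09188916407725569/0.8977367709687524 = 0.1023564668940737

cn(u+v)=0.10235647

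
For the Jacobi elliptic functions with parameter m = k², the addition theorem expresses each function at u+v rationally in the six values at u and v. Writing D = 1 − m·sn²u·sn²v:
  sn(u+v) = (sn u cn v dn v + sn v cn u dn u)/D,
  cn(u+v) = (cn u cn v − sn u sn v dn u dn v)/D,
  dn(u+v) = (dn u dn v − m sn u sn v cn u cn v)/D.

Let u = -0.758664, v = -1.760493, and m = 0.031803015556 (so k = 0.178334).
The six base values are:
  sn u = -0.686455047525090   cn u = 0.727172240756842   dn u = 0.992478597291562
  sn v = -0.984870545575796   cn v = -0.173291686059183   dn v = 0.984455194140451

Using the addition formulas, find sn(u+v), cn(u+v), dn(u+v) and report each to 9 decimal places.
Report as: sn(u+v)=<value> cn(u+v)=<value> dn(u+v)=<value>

m = k² = 0.031803015556
D = 1 − m·sn²u·sn²v = 0.9854638028131305
sn(u+v) = (sn u·cn v·dn v + sn v·cn u·dn u)/D = -0.5936761247259758/0.9854638028131305 = -0.6024332126976685
cn(u+v) = (cn u·cn v − sn u·sn v·dn u·dn v)/D = -0.7865669492072903/0.9854638028131305 = -0.798169295474817
dn(u+v) = (dn u·dn v − m·sn u·sn v·cn u·cn v)/D = 0.9797601191986461/0.9854638028131305 = 0.9942121835442332

sn(u+v)=-0.602433213 cn(u+v)=-0.798169295 dn(u+v)=0.994212184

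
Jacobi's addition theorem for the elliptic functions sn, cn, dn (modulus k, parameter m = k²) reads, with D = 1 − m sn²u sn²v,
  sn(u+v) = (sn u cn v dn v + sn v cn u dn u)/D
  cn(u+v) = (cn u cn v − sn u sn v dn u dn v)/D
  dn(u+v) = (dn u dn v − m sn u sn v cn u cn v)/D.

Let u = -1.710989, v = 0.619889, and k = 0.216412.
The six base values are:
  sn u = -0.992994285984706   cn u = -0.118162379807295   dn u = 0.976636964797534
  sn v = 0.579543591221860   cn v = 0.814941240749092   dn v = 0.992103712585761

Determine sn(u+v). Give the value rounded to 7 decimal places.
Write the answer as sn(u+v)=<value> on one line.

m = k² = 0.046834153744
D = 1 − m·sn²u·sn²v = 0.9844894073807337
sn(u+v) = (sn u·cn v·dn v + sn v·cn u·dn u)/D = -0.8697224105068498/0.9844894073807337 = -0.8834248535195262

sn(u+v)=-0.8834249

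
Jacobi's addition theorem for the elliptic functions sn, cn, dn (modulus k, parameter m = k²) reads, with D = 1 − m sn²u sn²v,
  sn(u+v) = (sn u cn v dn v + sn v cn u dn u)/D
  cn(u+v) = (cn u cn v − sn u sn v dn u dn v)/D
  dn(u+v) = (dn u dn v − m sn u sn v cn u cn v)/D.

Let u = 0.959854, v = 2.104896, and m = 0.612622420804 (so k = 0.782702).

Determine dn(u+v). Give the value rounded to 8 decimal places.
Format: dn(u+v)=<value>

sn u = 0.7742466291678678, cn u = 0.6328839998152855, dn u = 0.7954613033878625
sn v = 0.9961112271509142, cn v = -0.0881046147707364, dn v = 0.6262052488231961
m = k² = 0.612622420804
D = 1 − m·sn²u·sn²v = 0.6356093676690136
dn(u+v) = (dn u·dn v − m·sn u·sn v·cn u·cn v)/D = 0.5244673233939081/0.6356093676690136 = 0.8251409593242787

dn(u+v)=0.82514096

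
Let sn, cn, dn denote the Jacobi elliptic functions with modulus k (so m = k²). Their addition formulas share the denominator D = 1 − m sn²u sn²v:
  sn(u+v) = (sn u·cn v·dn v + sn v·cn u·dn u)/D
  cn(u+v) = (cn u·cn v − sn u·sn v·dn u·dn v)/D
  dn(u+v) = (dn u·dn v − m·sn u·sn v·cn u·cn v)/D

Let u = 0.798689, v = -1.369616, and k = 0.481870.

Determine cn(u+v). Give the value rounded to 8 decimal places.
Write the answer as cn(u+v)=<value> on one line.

cn(u+v)=0.84501718

sn u = 0.7042777668446114, cn u = 0.7099245221348304, dn u = 0.9406528481890404
sn v = -0.9638683164212088, cn v = 0.266379181993159, dn v = 0.8855945052469382
m = k² = 0.2321986969
D = 1 − m·sn²u·sn²v = 0.8930001560020057
cn(u+v) = (cn u·cn v − sn u·sn v·dn u·dn v)/D = 0.7546004701312395/0.8930001560020057 = 0.8450171761555041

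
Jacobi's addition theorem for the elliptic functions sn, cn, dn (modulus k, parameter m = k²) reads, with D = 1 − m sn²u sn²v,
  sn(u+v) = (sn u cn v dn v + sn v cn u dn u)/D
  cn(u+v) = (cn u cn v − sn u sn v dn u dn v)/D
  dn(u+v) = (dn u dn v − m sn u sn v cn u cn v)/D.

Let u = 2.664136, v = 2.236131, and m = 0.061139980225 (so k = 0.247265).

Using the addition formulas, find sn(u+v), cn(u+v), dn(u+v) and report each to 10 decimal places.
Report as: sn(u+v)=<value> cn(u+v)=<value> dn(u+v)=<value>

sn(u+v)=-0.9939825302 cn(u+v)=0.1095387129 dn(u+v)=0.9693263753

sn u = 0.5018960323346511, cn u = -0.8649279581137003, dn u = 0.9922695509637629
sn v = 0.8121444018434556, cn v = -0.5834564855705486, dn v = 0.9796292062575807
m = k² = 0.061139980225
D = 1 − m·sn²u·sn²v = 0.9898417398943536
sn(u+v) = (sn u·cn v·dn v + sn v·cn u·dn u)/D = -0.9838853971368408/0.9898417398943536 = -0.9939825302192768
cn(u+v) = (cn u·cn v − sn u·sn v·dn u·dn v)/D = 0.1084259901405657/0.9898417398943536 = 0.1095387128776142
dn(u+v) = (dn u·dn v − m·sn u·sn v·cn u·cn v)/D = 0.959479705859785/0.9898417398943536 = 0.9693263753074213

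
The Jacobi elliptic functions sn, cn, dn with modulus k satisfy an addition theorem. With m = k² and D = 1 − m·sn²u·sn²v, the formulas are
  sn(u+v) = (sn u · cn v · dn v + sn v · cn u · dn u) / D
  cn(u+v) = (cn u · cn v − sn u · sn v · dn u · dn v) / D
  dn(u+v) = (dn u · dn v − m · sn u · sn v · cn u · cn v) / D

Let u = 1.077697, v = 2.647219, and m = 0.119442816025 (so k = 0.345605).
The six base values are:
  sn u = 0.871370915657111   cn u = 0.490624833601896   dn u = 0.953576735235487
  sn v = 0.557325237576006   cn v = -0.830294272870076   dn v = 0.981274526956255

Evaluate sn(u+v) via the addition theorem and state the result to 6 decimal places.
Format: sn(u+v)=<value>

m = k² = 0.119442816025
D = 1 − m·sn²u·sn²v = 0.9718302123127946
sn(u+v) = (sn u·cn v·dn v + sn v·cn u·dn u)/D = -0.4492027724068708/0.9718302123127946 = -0.4622235105634787

sn(u+v)=-0.462224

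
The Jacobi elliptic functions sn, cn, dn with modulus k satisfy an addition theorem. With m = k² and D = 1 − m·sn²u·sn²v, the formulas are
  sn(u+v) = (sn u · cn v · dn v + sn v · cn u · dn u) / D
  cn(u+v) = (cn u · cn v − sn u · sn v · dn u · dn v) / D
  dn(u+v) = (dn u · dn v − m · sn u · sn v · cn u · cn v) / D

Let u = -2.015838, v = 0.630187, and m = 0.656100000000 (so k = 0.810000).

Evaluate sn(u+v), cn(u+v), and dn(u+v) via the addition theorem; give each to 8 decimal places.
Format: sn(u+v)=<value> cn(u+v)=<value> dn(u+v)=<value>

sn(u+v)=-0.92680109 cn(u+v)=0.37555258 dn(u+v)=0.66063316

sn u = -0.9999999477058729, cn u = -0.0003234010690473125, dn u = 0.5864299349626959
sn v = 0.5688763377816971, cn v = 0.8224230737960144, dn v = 0.8875092840347974
m = k² = 0.6561
D = 1 − m·sn²u·sn²v = 0.7876727514548966
sn(u+v) = (sn u·cn v·dn v + sn v·cn u·dn u)/D = -0.7300159638023234/0.7876727514548966 = -0.9268010889724491
cn(u+v) = (cn u·cn v − sn u·sn v·dn u·dn v)/D = 0.2958125351946604/0.7876727514548966 = 0.3755525815108752
dn(u+v) = (dn u·dn v − m·sn u·sn v·cn u·cn v)/D = 0.520362740206576/0.7876727514548966 = 0.6606331617355342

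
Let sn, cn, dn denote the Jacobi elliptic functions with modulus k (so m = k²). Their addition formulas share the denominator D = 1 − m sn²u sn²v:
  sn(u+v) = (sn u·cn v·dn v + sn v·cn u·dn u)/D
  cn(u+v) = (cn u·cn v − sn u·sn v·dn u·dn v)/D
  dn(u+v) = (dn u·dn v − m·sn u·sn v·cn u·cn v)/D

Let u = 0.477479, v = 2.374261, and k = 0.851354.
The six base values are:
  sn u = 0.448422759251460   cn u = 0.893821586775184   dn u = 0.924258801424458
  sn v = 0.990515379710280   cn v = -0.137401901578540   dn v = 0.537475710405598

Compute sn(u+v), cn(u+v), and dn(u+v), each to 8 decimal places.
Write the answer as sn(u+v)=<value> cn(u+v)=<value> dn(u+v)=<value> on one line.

m = k² = 0.724803633316
D = 1 − m·sn²u·sn²v = 0.8570059056580641
sn(u+v) = (sn u·cn v·dn v + sn v·cn u·dn u)/D = 0.7851709069764318/0.8570059056580641 = 0.9161791089100223
cn(u+v) = (cn u·cn v − sn u·sn v·dn u·dn v)/D = -0.3434614522338805/0.8570059056580641 = -0.4007690611771791
dn(u+v) = (dn u·dn v − m·sn u·sn v·cn u·cn v)/D = 0.5363044844541928/0.8570059056580641 = 0.6257885516464252

sn(u+v)=0.91617911 cn(u+v)=-0.40076906 dn(u+v)=0.62578855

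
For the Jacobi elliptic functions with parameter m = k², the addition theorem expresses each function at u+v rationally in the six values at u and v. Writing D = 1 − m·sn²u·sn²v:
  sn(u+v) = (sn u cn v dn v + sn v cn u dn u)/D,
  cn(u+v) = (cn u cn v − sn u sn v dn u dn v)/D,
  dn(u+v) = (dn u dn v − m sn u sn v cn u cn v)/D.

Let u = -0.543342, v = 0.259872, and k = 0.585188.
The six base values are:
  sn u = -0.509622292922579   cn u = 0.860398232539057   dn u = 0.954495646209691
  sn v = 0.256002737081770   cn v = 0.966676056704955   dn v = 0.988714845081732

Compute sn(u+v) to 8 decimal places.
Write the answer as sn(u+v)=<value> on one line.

m = k² = 0.342444995344
D = 1 − m·sn²u·sn²v = 0.9941712305730606
sn(u+v) = (sn u·cn v·dn v + sn v·cn u·dn u)/D = -0.2768388357915659/0.9941712305730606 = -0.2784619261532949

sn(u+v)=-0.27846193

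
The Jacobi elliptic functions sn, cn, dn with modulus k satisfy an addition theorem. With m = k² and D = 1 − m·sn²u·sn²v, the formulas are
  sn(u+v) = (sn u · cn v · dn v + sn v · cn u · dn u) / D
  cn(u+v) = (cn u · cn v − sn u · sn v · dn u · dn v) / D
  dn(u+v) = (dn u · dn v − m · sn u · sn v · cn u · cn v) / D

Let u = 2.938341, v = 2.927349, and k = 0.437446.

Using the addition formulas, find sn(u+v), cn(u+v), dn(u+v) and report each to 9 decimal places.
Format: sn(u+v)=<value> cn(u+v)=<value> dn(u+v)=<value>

sn(u+v)=-0.676687590 cn(u+v)=0.736270266 dn(u+v)=0.955183514

sn u = 0.362218480772931, cn u = -0.9320932207598925, dn u = 0.9873668378597998
sn v = 0.3723094332594328, cn v = -0.9281086606136374, dn v = 0.9866483178240839
m = k² = 0.191359002916
D = 1 − m·sn²u·sn²v = 0.9965198481891727
sn(u+v) = (sn u·cn v·dn v + sn v·cn u·dn u)/D = -0.6743326149335934/0.9965198481891727 = -0.6766875904769561
cn(u+v) = (cn u·cn v − sn u·sn v·dn u·dn v)/D = 0.7337079339027171/0.9965198481891727 = 0.7362702662029014
dn(u+v) = (dn u·dn v − m·sn u·sn v·cn u·cn v)/D = 0.9518593307782937/0.9965198481891727 = 0.9551835144156597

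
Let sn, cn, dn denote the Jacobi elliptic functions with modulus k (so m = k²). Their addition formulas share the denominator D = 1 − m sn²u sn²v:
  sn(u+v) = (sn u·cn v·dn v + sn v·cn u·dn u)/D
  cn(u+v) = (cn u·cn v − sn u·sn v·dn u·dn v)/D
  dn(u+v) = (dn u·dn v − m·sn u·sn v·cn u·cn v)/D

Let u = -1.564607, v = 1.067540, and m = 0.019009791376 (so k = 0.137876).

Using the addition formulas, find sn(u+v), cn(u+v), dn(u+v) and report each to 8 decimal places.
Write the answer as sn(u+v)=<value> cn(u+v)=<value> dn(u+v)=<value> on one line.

sn(u+v)=-0.47652405 cn(u+v)=0.87916144 dn(u+v)=0.99783934

sn u = -0.9999074646098487, cn u = 0.01360375747740875, dn u = 0.9904512742271304
sn v = 0.8745344345671959, cn v = 0.4849634241427234, dn v = 0.9927039399465568
m = k² = 0.019009791376
D = 1 − m·sn²u·sn²v = 0.985463802984199
sn(u+v) = (sn u·cn v·dn v + sn v·cn u·dn u)/D = -0.4695971994179828/0.985463802984199 = -0.4765240468456986
cn(u+v) = (cn u·cn v − sn u·sn v·dn u·dn v)/D = 0.8663817734064282/0.985463802984199 = 0.8791614372672396
dn(u+v) = (dn u·dn v − m·sn u·sn v·cn u·cn v)/D = 0.9833345507600879/0.985463802984199 = 0.9978393399963922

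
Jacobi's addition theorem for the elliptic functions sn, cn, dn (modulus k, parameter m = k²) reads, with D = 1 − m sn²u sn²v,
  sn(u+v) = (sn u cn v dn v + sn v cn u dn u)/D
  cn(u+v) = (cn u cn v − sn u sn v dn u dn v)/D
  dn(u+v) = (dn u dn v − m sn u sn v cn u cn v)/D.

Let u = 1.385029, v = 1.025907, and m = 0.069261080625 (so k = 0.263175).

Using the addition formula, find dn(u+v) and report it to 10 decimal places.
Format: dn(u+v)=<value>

sn u = 0.9787255696648979, cn u = 0.2051737295175022, dn u = 0.966258015119817
sn v = 0.8499164713657902, cn v = 0.5269174429653319, dn v = 0.9746633797096806
m = k² = 0.069261080625
D = 1 − m·sn²u·sn²v = 0.95207483416648
dn(u+v) = (dn u·dn v − m·sn u·sn v·cn u·cn v)/D = 0.9355476979439368/0.95207483416648 = 0.9826409273415862

dn(u+v)=0.9826409273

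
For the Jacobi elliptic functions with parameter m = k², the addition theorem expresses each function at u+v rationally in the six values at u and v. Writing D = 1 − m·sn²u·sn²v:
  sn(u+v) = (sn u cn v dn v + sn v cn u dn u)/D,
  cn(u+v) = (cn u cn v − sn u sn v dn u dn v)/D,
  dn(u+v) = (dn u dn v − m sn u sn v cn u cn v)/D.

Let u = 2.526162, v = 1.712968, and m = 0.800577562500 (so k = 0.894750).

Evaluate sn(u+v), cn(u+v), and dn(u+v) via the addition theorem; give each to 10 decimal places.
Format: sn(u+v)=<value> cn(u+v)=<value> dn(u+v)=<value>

sn(u+v)=0.2716405767 cn(u+v)=-0.9623987724 dn(u+v)=0.9700136598

sn u = 0.9927290829831207, cn u = -0.1203701283520638, dn u = 0.4593712877662888
sn v = 0.9680919905213679, cn v = 0.2505950875184424, dn v = 0.4996969336724009
m = k² = 0.8005775625
D = 1 − m·sn²u·sn²v = 0.2605681411586806
sn(u+v) = (sn u·cn v·dn v + sn v·cn u·dn u)/D = 0.07078088012791297/0.2605681411586806 = 0.2716405766766739
cn(u+v) = (cn u·cn v − sn u·sn v·dn u·dn v)/D = -0.2507704591757333/0.2605681411586806 = -0.9623987723925899
dn(u+v) = (dn u·dn v − m·sn u·sn v·cn u·cn v)/D = 0.2527546562263908/0.2605681411586806 = 0.9700136597761139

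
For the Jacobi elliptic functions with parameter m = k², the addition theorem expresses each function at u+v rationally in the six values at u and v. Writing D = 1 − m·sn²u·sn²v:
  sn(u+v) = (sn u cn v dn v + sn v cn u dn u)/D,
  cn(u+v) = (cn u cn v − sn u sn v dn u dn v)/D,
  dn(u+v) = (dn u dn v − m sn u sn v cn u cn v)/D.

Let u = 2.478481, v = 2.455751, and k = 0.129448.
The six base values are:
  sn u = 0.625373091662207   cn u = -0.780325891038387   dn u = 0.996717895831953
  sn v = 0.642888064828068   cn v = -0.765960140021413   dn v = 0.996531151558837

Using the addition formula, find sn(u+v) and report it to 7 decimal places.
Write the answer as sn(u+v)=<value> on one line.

m = k² = 0.016756784704
D = 1 − m·sn²u·sn²v = 0.9972914316622292
sn(u+v) = (sn u·cn v·dn v + sn v·cn u·dn u)/D = -0.9773649391979189/0.9972914316622292 = -0.9800193886845113

sn(u+v)=-0.9800194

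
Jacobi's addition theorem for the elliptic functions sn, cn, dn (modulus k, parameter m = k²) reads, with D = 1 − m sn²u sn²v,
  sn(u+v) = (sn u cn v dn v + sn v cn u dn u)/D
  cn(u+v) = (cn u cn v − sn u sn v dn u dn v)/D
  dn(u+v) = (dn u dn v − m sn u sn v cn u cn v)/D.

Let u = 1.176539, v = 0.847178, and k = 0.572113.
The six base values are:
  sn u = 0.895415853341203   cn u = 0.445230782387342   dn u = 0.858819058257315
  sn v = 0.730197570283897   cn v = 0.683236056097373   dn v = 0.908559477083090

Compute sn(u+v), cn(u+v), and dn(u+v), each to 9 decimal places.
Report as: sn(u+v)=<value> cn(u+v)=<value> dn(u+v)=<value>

sn(u+v)=0.970899113 cn(u+v)=-0.239488855 dn(u+v)=0.831540582

m = k² = 0.327313284769
D = 1 − m·sn²u·sn²v = 0.8600754373518841
sn(u+v) = (sn u·cn v·dn v + sn v·cn u·dn u)/D = 0.8350464796469522/0.8600754373518841 = 0.9708991134754477
cn(u+v) = (cn u·cn v − sn u·sn v·dn u·dn v)/D = -0.2059784813160512/0.8600754373518841 = -0.2394888545477423
dn(u+v) = (dn u·dn v − m·sn u·sn v·cn u·cn v)/D = 0.7151876298342767/0.8600754373518841 = 0.8315405821102072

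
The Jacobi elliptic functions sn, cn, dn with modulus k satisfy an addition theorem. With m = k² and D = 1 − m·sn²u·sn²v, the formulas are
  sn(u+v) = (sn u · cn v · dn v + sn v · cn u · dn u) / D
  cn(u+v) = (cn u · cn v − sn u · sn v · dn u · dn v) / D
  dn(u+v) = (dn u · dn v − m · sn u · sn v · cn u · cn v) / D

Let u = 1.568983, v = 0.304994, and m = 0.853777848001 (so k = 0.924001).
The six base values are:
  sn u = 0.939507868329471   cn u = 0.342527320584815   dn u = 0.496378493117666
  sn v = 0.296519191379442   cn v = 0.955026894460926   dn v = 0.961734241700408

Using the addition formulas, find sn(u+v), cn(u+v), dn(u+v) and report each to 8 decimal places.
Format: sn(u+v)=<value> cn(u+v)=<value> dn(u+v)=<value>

sn(u+v)=0.97814837 cn(u+v)=0.20790809 dn(u+v)=0.42793383

m = k² = 0.853777848001
D = 1 − m·sn²u·sn²v = 0.9337400139693548
sn(u+v) = (sn u·cn v·dn v + sn v·cn u·dn u)/D = 0.9133362684347962/0.9337400139693548 = 0.9781483654665053
cn(u+v) = (cn u·cn v − sn u·sn v·dn u·dn v)/D = 0.1941321056628521/0.9337400139693548 = 0.2079080930007391
dn(u+v) = (dn u·dn v − m·sn u·sn v·cn u·cn v)/D = 0.399578938671463/0.9337400139693548 = 0.42793382814649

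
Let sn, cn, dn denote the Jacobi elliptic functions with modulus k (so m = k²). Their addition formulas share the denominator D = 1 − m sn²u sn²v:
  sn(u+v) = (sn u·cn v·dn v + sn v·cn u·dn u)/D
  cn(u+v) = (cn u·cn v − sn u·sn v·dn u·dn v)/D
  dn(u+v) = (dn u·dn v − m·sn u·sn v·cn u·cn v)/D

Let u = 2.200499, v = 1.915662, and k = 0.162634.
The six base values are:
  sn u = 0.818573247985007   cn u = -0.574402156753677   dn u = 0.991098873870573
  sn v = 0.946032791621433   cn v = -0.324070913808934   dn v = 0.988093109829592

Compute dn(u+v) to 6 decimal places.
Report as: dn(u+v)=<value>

m = k² = 0.026449817956
D = 1 − m·sn²u·sn²v = 0.9841382842673644
dn(u+v) = (dn u·dn v − m·sn u·sn v·cn u·cn v)/D = 0.9754851814643354/0.9841382842673644 = 0.9912074319825178

dn(u+v)=0.991207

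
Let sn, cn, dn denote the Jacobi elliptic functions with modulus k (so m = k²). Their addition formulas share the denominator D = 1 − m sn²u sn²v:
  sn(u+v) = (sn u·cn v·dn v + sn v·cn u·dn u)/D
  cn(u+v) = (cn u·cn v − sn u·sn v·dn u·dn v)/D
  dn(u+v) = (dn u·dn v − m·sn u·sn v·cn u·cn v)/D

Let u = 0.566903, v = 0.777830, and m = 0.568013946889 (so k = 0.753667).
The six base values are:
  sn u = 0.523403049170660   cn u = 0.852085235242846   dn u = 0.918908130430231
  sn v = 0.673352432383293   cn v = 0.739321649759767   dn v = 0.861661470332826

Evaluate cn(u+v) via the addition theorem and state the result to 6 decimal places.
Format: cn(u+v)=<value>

cn(u+v)=0.377549

m = k² = 0.568013946889
D = 1 − m·sn²u·sn²v = 0.9294468574474044
cn(u+v) = (cn u·cn v − sn u·sn v·dn u·dn v)/D = 0.3509115776119702/0.9294468574474044 = 0.3775488343418576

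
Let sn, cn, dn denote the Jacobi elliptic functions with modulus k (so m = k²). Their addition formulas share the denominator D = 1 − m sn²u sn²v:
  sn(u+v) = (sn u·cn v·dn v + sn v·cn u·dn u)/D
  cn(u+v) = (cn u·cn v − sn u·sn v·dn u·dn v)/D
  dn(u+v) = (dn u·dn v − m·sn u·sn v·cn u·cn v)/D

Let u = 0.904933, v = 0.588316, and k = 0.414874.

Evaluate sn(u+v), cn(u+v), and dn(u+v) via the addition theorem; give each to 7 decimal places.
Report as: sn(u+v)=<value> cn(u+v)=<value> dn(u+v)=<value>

sn u = 0.775145635503289, cn u = 0.6317825921630021, dn u = 0.9468797737514419
sn v = 0.5504286952038129, cn v = 0.8348821782121283, dn v = 0.9735771004853272
m = k² = 0.172120435876
D = 1 − m·sn²u·sn²v = 0.9686670574325384
sn(u+v) = (sn u·cn v·dn v + sn v·cn u·dn u)/D = 0.9593341995865919/0.9686670574325384 = 0.9903652573148473
cn(u+v) = (cn u·cn v − sn u·sn v·dn u·dn v)/D = 0.1341408277094107/0.9686670574325384 = 0.1384798075666497
dn(u+v) = (dn u·dn v − m·sn u·sn v·cn u·cn v)/D = 0.8831249209701455/0.9686670574325384 = 0.9116908789185799

sn(u+v)=0.9903653 cn(u+v)=0.1384798 dn(u+v)=0.9116909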